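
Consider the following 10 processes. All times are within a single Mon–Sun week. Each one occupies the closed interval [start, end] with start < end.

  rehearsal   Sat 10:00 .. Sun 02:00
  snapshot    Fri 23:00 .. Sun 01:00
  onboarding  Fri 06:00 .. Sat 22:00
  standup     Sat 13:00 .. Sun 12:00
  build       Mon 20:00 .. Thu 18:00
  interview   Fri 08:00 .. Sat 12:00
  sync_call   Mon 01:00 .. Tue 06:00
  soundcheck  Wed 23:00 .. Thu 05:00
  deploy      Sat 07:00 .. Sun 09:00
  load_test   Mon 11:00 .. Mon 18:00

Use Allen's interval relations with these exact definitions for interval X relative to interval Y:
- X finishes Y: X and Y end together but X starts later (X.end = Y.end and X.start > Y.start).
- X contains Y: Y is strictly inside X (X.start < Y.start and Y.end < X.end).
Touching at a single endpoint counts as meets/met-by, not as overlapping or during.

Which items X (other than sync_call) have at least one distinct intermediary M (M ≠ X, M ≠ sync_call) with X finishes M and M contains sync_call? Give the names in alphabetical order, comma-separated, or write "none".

Target sync_call = [Mon 01:00, Tue 06:00].
Intermediaries M with M contains sync_call: none.
Union: none.

none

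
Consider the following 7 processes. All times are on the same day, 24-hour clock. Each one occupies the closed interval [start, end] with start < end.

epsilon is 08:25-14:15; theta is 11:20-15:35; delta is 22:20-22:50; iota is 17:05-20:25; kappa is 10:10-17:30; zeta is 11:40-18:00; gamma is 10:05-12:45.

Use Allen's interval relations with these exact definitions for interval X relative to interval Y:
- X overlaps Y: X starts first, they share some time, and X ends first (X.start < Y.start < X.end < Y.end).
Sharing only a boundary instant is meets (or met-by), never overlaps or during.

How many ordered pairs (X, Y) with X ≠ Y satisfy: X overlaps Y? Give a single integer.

10

Checking all 42 ordered pairs for relation 'overlaps'; matching pairs in alphabetical order:
(epsilon, kappa): epsilon overlaps kappa ✓
(epsilon, theta): epsilon overlaps theta ✓
(epsilon, zeta): epsilon overlaps zeta ✓
(gamma, kappa): gamma overlaps kappa ✓
(gamma, theta): gamma overlaps theta ✓
(gamma, zeta): gamma overlaps zeta ✓
(kappa, iota): kappa overlaps iota ✓
(kappa, zeta): kappa overlaps zeta ✓
(theta, zeta): theta overlaps zeta ✓
(zeta, iota): zeta overlaps iota ✓
Count: 10.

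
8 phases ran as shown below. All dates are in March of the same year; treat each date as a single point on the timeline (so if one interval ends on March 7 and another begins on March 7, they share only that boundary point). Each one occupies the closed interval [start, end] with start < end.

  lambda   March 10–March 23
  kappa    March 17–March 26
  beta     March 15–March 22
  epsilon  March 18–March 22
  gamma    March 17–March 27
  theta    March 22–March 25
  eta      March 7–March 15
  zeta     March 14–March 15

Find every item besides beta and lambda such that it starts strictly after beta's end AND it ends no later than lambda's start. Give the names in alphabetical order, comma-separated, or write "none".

Conditions: its start is strictly after beta's end (X.start > March 22) AND its end is no later than lambda's start (X.end <= March 10).
epsilon: start March 18 > March 22? ✗; end March 22 <= March 10? ✗ → no.
eta: start March 7 > March 22? ✗; end March 15 <= March 10? ✗ → no.
gamma: start March 17 > March 22? ✗; end March 27 <= March 10? ✗ → no.
kappa: start March 17 > March 22? ✗; end March 26 <= March 10? ✗ → no.
theta: start March 22 > March 22? ✗; end March 25 <= March 10? ✗ → no.
zeta: start March 14 > March 22? ✗; end March 15 <= March 10? ✗ → no.
Result: none.

none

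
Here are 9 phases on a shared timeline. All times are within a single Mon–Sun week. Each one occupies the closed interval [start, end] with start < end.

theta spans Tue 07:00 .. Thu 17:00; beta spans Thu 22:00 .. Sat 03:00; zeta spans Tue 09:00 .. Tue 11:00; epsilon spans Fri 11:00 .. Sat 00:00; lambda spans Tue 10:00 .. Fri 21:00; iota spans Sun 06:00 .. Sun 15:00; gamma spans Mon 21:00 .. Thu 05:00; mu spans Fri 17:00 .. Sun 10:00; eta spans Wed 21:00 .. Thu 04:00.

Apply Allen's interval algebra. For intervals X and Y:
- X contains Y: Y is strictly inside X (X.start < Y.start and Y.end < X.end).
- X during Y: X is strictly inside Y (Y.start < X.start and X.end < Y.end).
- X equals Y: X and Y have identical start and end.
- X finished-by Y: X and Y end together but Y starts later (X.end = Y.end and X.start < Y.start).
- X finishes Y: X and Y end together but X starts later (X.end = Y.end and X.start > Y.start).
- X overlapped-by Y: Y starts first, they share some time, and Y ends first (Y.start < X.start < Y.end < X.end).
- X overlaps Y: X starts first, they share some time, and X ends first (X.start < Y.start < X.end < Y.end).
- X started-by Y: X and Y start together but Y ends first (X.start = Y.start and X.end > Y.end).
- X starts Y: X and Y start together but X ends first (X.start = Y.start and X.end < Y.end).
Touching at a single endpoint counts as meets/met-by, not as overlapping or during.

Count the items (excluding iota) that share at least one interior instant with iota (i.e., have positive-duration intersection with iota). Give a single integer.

1

Target iota = [Sun 06:00, Sun 15:00].
beta [Thu 22:00, Sat 03:00] → before → no.
epsilon [Fri 11:00, Sat 00:00] → before → no.
eta [Wed 21:00, Thu 04:00] → before → no.
gamma [Mon 21:00, Thu 05:00] → before → no.
lambda [Tue 10:00, Fri 21:00] → before → no.
mu [Fri 17:00, Sun 10:00] → overlaps → counts.
theta [Tue 07:00, Thu 17:00] → before → no.
zeta [Tue 09:00, Tue 11:00] → before → no.
Total: 1.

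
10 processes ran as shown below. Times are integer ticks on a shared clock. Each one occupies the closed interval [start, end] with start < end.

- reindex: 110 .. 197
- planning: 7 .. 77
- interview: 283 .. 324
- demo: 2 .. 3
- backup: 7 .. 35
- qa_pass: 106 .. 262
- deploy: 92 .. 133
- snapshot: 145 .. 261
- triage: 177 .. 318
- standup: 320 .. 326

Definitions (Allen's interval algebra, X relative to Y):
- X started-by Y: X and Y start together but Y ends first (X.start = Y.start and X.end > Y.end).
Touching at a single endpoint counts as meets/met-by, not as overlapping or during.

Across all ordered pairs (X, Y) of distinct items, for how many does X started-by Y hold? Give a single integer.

1

Checking all 90 ordered pairs for relation 'started-by'; matching pairs in alphabetical order:
(planning, backup): planning started-by backup ✓
Count: 1.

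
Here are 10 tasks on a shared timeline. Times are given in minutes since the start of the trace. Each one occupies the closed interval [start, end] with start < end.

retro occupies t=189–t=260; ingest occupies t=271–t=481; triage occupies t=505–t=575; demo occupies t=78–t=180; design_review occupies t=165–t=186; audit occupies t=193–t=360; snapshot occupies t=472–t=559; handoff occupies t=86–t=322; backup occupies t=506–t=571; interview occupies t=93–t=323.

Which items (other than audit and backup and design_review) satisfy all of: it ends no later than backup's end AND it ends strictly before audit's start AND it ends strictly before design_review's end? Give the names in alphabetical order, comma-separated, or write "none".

demo

Conditions: its end is no later than backup's end (X.end <= t=571) AND its end is strictly before audit's start (X.end < t=193) AND its end is strictly before design_review's end (X.end < t=186).
demo: end t=180 <= t=571? ✓; end t=180 < t=193? ✓; end t=180 < t=186? ✓ → yes.
handoff: end t=322 <= t=571? ✓; end t=322 < t=193? ✗; end t=322 < t=186? ✗ → no.
ingest: end t=481 <= t=571? ✓; end t=481 < t=193? ✗; end t=481 < t=186? ✗ → no.
interview: end t=323 <= t=571? ✓; end t=323 < t=193? ✗; end t=323 < t=186? ✗ → no.
retro: end t=260 <= t=571? ✓; end t=260 < t=193? ✗; end t=260 < t=186? ✗ → no.
snapshot: end t=559 <= t=571? ✓; end t=559 < t=193? ✗; end t=559 < t=186? ✗ → no.
triage: end t=575 <= t=571? ✗; end t=575 < t=193? ✗; end t=575 < t=186? ✗ → no.
Result: demo.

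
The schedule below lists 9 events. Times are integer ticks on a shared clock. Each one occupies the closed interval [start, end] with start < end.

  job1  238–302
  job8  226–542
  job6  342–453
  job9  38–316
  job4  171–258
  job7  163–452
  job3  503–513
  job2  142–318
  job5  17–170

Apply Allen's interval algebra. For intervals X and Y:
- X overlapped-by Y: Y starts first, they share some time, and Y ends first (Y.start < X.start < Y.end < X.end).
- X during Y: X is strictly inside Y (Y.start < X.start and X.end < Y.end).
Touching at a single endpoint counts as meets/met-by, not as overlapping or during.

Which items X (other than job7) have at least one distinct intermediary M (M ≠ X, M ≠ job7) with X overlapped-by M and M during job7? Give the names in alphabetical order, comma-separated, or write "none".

Target job7 = [163, 452].
Intermediaries M with M during job7: job1, job4.
Via job1 — items with X overlapped-by job1: none.
Via job4 — items with X overlapped-by job4: job1, job8.
Union: job1, job8.

job1, job8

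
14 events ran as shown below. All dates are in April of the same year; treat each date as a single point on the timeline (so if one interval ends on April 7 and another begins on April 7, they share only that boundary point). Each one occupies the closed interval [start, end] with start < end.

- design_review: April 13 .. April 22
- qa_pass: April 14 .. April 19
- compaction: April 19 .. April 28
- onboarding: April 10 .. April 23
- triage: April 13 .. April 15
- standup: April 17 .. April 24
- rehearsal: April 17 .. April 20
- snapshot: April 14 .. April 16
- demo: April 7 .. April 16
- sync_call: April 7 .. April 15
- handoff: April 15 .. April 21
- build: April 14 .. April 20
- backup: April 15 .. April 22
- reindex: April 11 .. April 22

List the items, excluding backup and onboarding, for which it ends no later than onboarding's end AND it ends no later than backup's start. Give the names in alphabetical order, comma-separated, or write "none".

Conditions: its end is no later than onboarding's end (X.end <= April 23) AND its end is no later than backup's start (X.end <= April 15).
build: end April 20 <= April 23? ✓; end April 20 <= April 15? ✗ → no.
compaction: end April 28 <= April 23? ✗; end April 28 <= April 15? ✗ → no.
demo: end April 16 <= April 23? ✓; end April 16 <= April 15? ✗ → no.
design_review: end April 22 <= April 23? ✓; end April 22 <= April 15? ✗ → no.
handoff: end April 21 <= April 23? ✓; end April 21 <= April 15? ✗ → no.
qa_pass: end April 19 <= April 23? ✓; end April 19 <= April 15? ✗ → no.
rehearsal: end April 20 <= April 23? ✓; end April 20 <= April 15? ✗ → no.
reindex: end April 22 <= April 23? ✓; end April 22 <= April 15? ✗ → no.
snapshot: end April 16 <= April 23? ✓; end April 16 <= April 15? ✗ → no.
standup: end April 24 <= April 23? ✗; end April 24 <= April 15? ✗ → no.
sync_call: end April 15 <= April 23? ✓; end April 15 <= April 15? ✓ → yes.
triage: end April 15 <= April 23? ✓; end April 15 <= April 15? ✓ → yes.
Result: sync_call, triage.

sync_call, triage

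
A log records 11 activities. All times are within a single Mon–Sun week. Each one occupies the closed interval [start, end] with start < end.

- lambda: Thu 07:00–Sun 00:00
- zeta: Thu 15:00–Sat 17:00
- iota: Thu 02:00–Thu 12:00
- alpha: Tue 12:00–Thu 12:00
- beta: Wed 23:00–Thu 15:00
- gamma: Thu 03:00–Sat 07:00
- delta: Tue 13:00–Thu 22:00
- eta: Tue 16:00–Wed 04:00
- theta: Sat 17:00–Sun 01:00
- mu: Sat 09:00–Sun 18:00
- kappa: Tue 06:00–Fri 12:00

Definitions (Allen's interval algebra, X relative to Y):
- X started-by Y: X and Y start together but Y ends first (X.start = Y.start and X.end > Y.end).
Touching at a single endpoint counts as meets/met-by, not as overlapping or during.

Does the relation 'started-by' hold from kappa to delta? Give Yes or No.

No

kappa = [Tue 06:00, Fri 12:00], delta = [Tue 13:00, Thu 22:00].
Actual relation of kappa to delta: contains.
Asked whether 'started-by' holds → No.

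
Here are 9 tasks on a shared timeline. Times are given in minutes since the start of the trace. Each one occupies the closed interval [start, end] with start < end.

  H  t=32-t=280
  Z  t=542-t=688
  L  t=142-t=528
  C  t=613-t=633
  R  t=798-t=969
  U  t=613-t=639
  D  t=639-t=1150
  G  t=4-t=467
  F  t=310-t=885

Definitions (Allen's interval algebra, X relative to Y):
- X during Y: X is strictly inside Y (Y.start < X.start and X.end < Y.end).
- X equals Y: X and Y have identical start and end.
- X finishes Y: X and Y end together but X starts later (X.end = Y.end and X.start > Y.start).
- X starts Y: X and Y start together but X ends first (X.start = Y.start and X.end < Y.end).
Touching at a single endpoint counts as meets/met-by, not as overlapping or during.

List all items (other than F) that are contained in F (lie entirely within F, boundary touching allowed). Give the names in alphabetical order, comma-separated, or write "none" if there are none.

Target F = [t=310, t=885].
C [t=613, t=633] → during → yes.
D [t=639, t=1150] → overlapped-by → no.
G [t=4, t=467] → overlaps → no.
H [t=32, t=280] → before → no.
L [t=142, t=528] → overlaps → no.
R [t=798, t=969] → overlapped-by → no.
U [t=613, t=639] → during → yes.
Z [t=542, t=688] → during → yes.
Result: C, U, Z.

C, U, Z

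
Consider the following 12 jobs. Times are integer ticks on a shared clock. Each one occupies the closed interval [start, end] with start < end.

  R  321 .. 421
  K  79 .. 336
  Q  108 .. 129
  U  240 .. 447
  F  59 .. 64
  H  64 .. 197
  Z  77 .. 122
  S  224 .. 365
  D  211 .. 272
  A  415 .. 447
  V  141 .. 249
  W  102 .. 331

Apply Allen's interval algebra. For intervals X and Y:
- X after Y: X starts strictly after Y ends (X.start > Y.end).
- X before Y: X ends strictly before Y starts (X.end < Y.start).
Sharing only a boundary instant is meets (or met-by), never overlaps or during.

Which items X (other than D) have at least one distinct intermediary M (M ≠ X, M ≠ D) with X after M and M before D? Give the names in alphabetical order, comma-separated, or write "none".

A, K, Q, R, S, U, V, W, Z

Target D = [211, 272].
Intermediaries M with M before D: F, H, Q, Z.
Via F — items with X after F: A, K, Q, R, S, U, V, W, Z.
Via H — items with X after H: A, R, S, U.
Via Q — items with X after Q: A, R, S, U, V.
Via Z — items with X after Z: A, R, S, U, V.
Union: A, K, Q, R, S, U, V, W, Z.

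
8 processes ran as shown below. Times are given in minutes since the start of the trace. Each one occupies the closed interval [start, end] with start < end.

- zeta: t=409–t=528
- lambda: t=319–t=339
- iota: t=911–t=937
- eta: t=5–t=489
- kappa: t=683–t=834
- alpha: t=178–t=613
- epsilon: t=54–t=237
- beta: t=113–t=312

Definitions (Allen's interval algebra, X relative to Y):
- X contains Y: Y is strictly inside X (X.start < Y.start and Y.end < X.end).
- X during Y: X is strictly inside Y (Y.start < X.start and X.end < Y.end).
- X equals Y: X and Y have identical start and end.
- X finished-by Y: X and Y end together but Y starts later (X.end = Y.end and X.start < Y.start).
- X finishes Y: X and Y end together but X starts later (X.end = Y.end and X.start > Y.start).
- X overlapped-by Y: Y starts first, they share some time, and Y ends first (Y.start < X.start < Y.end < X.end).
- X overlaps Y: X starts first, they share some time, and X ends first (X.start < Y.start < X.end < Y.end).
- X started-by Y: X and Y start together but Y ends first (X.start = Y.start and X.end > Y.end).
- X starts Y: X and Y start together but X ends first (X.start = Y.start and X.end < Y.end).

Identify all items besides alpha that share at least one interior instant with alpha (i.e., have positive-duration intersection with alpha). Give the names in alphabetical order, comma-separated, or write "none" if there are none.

beta, epsilon, eta, lambda, zeta

Target alpha = [t=178, t=613].
beta [t=113, t=312] → overlaps → yes.
epsilon [t=54, t=237] → overlaps → yes.
eta [t=5, t=489] → overlaps → yes.
iota [t=911, t=937] → after → no.
kappa [t=683, t=834] → after → no.
lambda [t=319, t=339] → during → yes.
zeta [t=409, t=528] → during → yes.
Result: beta, epsilon, eta, lambda, zeta.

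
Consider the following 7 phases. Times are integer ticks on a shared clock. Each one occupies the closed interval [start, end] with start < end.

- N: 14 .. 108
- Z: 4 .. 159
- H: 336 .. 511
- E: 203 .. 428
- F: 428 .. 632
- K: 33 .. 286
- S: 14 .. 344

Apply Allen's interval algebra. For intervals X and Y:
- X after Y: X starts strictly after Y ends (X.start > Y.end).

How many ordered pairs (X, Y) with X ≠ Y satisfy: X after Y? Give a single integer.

9

Checking all 42 ordered pairs for relation 'after'; matching pairs in alphabetical order:
(E, N): E after N ✓
(E, Z): E after Z ✓
(F, K): F after K ✓
(F, N): F after N ✓
(F, S): F after S ✓
(F, Z): F after Z ✓
(H, K): H after K ✓
(H, N): H after N ✓
(H, Z): H after Z ✓
Count: 9.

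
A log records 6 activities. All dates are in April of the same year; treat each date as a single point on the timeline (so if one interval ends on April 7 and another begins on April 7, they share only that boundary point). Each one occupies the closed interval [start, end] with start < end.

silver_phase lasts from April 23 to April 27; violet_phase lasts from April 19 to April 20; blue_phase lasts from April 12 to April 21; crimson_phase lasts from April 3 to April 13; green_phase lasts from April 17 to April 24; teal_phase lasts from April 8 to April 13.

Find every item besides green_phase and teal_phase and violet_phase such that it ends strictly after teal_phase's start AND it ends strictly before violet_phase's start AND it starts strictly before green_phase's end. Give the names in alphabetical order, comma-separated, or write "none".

Conditions: its end is strictly after teal_phase's start (X.end > April 8) AND its end is strictly before violet_phase's start (X.end < April 19) AND its start is strictly before green_phase's end (X.start < April 24).
blue_phase: end April 21 > April 8? ✓; end April 21 < April 19? ✗; start April 12 < April 24? ✓ → no.
crimson_phase: end April 13 > April 8? ✓; end April 13 < April 19? ✓; start April 3 < April 24? ✓ → yes.
silver_phase: end April 27 > April 8? ✓; end April 27 < April 19? ✗; start April 23 < April 24? ✓ → no.
Result: crimson_phase.

crimson_phase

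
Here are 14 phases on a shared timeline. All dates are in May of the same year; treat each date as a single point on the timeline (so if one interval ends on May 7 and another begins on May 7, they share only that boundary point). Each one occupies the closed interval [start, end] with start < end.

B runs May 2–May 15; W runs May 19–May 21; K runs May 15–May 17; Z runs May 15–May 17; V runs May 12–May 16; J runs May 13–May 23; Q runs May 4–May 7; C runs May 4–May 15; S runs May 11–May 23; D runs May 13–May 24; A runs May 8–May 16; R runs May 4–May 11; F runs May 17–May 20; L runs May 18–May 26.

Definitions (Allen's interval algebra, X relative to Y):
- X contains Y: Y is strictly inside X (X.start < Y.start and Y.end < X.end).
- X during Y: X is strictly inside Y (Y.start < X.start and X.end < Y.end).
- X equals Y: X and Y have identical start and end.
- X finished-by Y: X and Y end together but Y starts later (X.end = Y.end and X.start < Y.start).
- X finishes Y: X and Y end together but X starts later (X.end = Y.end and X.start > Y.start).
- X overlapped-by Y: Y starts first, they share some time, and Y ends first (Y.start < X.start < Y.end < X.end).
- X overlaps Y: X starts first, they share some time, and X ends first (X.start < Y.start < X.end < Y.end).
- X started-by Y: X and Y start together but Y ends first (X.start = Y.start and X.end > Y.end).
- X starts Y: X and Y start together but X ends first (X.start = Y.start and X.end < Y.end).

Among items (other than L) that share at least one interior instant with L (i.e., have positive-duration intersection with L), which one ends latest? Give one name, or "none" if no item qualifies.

D

Target L = [May 18, May 26].
A [May 8, May 16] → before → excluded.
B [May 2, May 15] → before → excluded.
C [May 4, May 15] → before → excluded.
D [May 13, May 24] → overlaps → candidate.
F [May 17, May 20] → overlaps → candidate.
J [May 13, May 23] → overlaps → candidate.
K [May 15, May 17] → before → excluded.
Q [May 4, May 7] → before → excluded.
R [May 4, May 11] → before → excluded.
S [May 11, May 23] → overlaps → candidate.
V [May 12, May 16] → before → excluded.
W [May 19, May 21] → during → candidate.
Z [May 15, May 17] → before → excluded.
Among candidates, latest end is May 24 → D.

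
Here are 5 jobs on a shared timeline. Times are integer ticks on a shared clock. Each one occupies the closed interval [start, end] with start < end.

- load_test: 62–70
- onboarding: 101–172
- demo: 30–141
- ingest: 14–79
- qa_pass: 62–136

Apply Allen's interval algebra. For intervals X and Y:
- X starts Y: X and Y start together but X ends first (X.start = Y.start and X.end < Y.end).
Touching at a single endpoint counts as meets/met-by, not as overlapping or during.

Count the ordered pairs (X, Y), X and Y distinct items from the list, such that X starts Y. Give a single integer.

1

Checking all 20 ordered pairs for relation 'starts'; matching pairs in alphabetical order:
(load_test, qa_pass): load_test starts qa_pass ✓
Count: 1.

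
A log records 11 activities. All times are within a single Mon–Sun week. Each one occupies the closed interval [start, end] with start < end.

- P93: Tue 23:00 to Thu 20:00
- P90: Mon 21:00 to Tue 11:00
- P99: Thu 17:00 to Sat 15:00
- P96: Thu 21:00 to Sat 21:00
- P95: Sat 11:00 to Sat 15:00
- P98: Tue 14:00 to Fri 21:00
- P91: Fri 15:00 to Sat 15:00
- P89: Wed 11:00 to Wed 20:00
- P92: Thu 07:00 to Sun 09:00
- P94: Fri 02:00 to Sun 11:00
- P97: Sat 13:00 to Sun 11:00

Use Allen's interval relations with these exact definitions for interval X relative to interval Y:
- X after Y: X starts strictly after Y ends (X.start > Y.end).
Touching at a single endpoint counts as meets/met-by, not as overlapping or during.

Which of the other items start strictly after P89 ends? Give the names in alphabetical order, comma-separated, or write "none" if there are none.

Target P89 = [Wed 11:00, Wed 20:00].
P90 [Mon 21:00, Tue 11:00] → before → no.
P91 [Fri 15:00, Sat 15:00] → after → yes.
P92 [Thu 07:00, Sun 09:00] → after → yes.
P93 [Tue 23:00, Thu 20:00] → contains → no.
P94 [Fri 02:00, Sun 11:00] → after → yes.
P95 [Sat 11:00, Sat 15:00] → after → yes.
P96 [Thu 21:00, Sat 21:00] → after → yes.
P97 [Sat 13:00, Sun 11:00] → after → yes.
P98 [Tue 14:00, Fri 21:00] → contains → no.
P99 [Thu 17:00, Sat 15:00] → after → yes.
Result: P91, P92, P94, P95, P96, P97, P99.

P91, P92, P94, P95, P96, P97, P99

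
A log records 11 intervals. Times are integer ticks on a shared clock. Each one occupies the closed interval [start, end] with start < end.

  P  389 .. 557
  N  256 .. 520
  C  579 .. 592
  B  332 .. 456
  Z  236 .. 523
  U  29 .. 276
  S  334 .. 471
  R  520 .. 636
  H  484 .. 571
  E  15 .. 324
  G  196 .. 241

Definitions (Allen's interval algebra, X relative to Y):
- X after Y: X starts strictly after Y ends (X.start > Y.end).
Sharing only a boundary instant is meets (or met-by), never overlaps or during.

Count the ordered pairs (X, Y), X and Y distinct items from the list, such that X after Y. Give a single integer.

Checking all 110 ordered pairs for relation 'after'; matching pairs in alphabetical order:
(B, E): B after E ✓
(B, G): B after G ✓
(B, U): B after U ✓
(C, B): C after B ✓
(C, E): C after E ✓
(C, G): C after G ✓
(C, H): C after H ✓
(C, N): C after N ✓
(C, P): C after P ✓
(C, S): C after S ✓
(C, U): C after U ✓
(C, Z): C after Z ✓
(H, B): H after B ✓
(H, E): H after E ✓
(H, G): H after G ✓
(H, S): H after S ✓
(H, U): H after U ✓
(N, G): N after G ✓
(P, E): P after E ✓
(P, G): P after G ✓
(P, U): P after U ✓
(R, B): R after B ✓
(R, E): R after E ✓
(R, G): R after G ✓
... plus 5 further pairs not listed.
Count: 29.

29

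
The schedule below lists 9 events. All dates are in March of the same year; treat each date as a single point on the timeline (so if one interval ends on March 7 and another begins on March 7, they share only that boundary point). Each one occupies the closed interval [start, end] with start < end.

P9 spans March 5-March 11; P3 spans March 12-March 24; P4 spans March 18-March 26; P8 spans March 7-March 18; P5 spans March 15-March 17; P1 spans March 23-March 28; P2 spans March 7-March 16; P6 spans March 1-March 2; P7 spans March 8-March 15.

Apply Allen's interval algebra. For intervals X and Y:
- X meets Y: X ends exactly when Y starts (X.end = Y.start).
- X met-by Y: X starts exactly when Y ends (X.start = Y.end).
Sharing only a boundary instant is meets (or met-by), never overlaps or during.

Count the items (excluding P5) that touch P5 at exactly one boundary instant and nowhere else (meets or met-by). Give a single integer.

Target P5 = [March 15, March 17].
P1 [March 23, March 28] → after → no.
P2 [March 7, March 16] → overlaps → no.
P3 [March 12, March 24] → contains → no.
P4 [March 18, March 26] → after → no.
P6 [March 1, March 2] → before → no.
P7 [March 8, March 15] → meets → counts.
P8 [March 7, March 18] → contains → no.
P9 [March 5, March 11] → before → no.
Total: 1.

1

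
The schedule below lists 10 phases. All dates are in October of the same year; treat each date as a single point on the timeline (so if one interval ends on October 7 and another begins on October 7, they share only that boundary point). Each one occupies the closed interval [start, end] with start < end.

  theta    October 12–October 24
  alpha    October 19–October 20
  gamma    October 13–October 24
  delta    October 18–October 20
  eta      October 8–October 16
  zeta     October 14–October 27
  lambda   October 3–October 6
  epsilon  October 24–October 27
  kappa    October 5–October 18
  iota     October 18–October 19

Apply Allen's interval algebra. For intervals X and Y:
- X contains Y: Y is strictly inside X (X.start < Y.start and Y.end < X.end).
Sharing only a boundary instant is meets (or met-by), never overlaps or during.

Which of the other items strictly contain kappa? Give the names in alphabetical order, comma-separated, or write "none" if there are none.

Target kappa = [October 5, October 18].
alpha [October 19, October 20] → after → no.
delta [October 18, October 20] → met-by → no.
epsilon [October 24, October 27] → after → no.
eta [October 8, October 16] → during → no.
gamma [October 13, October 24] → overlapped-by → no.
iota [October 18, October 19] → met-by → no.
lambda [October 3, October 6] → overlaps → no.
theta [October 12, October 24] → overlapped-by → no.
zeta [October 14, October 27] → overlapped-by → no.
Result: none.

none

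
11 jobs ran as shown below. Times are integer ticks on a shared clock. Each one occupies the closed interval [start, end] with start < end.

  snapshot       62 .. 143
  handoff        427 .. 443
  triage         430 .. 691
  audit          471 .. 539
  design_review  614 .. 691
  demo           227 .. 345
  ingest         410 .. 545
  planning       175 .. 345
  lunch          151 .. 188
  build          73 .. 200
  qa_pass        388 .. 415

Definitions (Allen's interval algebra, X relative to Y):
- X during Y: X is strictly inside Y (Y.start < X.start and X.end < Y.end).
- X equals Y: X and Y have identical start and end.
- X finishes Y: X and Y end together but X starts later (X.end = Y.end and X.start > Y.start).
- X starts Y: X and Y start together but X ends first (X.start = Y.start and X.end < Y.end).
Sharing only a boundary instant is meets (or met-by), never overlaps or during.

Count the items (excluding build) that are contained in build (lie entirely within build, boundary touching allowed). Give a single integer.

1

Target build = [73, 200].
audit [471, 539] → after → no.
demo [227, 345] → after → no.
design_review [614, 691] → after → no.
handoff [427, 443] → after → no.
ingest [410, 545] → after → no.
lunch [151, 188] → during → counts.
planning [175, 345] → overlapped-by → no.
qa_pass [388, 415] → after → no.
snapshot [62, 143] → overlaps → no.
triage [430, 691] → after → no.
Total: 1.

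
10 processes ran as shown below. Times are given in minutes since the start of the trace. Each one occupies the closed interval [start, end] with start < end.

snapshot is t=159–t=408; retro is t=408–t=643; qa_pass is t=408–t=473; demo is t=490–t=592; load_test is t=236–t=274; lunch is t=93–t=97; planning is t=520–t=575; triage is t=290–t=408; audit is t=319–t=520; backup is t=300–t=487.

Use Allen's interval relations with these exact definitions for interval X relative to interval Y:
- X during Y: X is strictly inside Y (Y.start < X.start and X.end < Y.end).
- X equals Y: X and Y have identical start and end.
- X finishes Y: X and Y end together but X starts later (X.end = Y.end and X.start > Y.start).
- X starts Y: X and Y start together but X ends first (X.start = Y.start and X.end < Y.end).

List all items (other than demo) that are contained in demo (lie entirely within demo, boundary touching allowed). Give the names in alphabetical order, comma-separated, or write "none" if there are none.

planning

Target demo = [t=490, t=592].
audit [t=319, t=520] → overlaps → no.
backup [t=300, t=487] → before → no.
load_test [t=236, t=274] → before → no.
lunch [t=93, t=97] → before → no.
planning [t=520, t=575] → during → yes.
qa_pass [t=408, t=473] → before → no.
retro [t=408, t=643] → contains → no.
snapshot [t=159, t=408] → before → no.
triage [t=290, t=408] → before → no.
Result: planning.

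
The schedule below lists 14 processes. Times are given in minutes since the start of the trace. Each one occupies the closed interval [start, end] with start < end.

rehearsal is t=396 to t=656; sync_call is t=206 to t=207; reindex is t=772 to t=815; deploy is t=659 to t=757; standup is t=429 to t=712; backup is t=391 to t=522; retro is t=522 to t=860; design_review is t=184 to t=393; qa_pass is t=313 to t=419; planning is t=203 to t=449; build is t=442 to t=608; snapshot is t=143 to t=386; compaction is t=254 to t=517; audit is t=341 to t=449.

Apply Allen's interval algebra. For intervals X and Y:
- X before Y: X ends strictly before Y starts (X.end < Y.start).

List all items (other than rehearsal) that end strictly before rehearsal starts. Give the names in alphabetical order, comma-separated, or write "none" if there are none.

design_review, snapshot, sync_call

Target rehearsal = [t=396, t=656].
audit [t=341, t=449] → overlaps → no.
backup [t=391, t=522] → overlaps → no.
build [t=442, t=608] → during → no.
compaction [t=254, t=517] → overlaps → no.
deploy [t=659, t=757] → after → no.
design_review [t=184, t=393] → before → yes.
planning [t=203, t=449] → overlaps → no.
qa_pass [t=313, t=419] → overlaps → no.
reindex [t=772, t=815] → after → no.
retro [t=522, t=860] → overlapped-by → no.
snapshot [t=143, t=386] → before → yes.
standup [t=429, t=712] → overlapped-by → no.
sync_call [t=206, t=207] → before → yes.
Result: design_review, snapshot, sync_call.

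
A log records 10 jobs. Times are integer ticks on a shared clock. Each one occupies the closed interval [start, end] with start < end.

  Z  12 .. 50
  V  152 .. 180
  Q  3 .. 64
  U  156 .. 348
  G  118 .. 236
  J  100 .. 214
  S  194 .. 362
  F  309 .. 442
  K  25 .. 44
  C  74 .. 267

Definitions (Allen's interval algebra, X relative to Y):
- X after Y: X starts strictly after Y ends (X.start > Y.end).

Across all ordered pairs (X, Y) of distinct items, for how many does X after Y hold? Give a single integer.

Checking all 90 ordered pairs for relation 'after'; matching pairs in alphabetical order:
(C, K): C after K ✓
(C, Q): C after Q ✓
(C, Z): C after Z ✓
(F, C): F after C ✓
(F, G): F after G ✓
(F, J): F after J ✓
(F, K): F after K ✓
(F, Q): F after Q ✓
(F, V): F after V ✓
(F, Z): F after Z ✓
(G, K): G after K ✓
(G, Q): G after Q ✓
(G, Z): G after Z ✓
(J, K): J after K ✓
(J, Q): J after Q ✓
(J, Z): J after Z ✓
(S, K): S after K ✓
(S, Q): S after Q ✓
(S, V): S after V ✓
(S, Z): S after Z ✓
(U, K): U after K ✓
(U, Q): U after Q ✓
(U, Z): U after Z ✓
(V, K): V after K ✓
... plus 2 further pairs not listed.
Count: 26.

26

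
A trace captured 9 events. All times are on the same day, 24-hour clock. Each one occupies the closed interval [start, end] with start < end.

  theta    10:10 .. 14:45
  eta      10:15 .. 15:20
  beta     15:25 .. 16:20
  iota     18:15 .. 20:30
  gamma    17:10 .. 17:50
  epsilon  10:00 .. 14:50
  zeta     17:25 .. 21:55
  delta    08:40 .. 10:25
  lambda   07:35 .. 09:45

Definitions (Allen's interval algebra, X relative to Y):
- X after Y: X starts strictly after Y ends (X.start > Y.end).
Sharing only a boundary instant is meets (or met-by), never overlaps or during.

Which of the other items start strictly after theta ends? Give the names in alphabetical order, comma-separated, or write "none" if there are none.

beta, gamma, iota, zeta

Target theta = [10:10, 14:45].
beta [15:25, 16:20] → after → yes.
delta [08:40, 10:25] → overlaps → no.
epsilon [10:00, 14:50] → contains → no.
eta [10:15, 15:20] → overlapped-by → no.
gamma [17:10, 17:50] → after → yes.
iota [18:15, 20:30] → after → yes.
lambda [07:35, 09:45] → before → no.
zeta [17:25, 21:55] → after → yes.
Result: beta, gamma, iota, zeta.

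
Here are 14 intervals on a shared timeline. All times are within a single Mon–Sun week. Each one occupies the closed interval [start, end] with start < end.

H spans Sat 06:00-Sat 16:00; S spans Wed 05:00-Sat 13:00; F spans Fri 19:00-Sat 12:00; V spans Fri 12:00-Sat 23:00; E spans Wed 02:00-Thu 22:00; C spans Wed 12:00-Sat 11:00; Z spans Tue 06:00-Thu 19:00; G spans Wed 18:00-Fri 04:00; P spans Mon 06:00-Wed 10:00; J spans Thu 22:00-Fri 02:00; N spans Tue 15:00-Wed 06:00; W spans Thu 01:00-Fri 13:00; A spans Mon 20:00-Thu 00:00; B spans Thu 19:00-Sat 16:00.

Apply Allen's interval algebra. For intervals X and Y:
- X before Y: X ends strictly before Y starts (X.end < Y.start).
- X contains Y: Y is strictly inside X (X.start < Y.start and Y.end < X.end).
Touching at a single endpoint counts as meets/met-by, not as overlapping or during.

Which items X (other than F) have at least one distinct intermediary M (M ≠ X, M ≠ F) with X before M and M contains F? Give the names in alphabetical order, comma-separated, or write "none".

A, E, G, J, N, P, Z

Target F = [Fri 19:00, Sat 12:00].
Intermediaries M with M contains F: B, S, V.
Via B — items with X before B: A, N, P.
Via S — items with X before S: none.
Via V — items with X before V: A, E, G, J, N, P, Z.
Union: A, E, G, J, N, P, Z.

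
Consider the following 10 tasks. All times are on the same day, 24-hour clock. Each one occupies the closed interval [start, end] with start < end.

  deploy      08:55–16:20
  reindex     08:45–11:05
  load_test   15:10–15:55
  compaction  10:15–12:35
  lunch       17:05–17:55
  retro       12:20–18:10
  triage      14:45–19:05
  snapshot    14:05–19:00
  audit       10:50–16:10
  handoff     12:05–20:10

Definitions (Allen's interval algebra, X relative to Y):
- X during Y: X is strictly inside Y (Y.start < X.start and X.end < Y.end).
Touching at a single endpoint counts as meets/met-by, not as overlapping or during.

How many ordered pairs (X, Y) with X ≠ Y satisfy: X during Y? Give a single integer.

15

Checking all 90 ordered pairs for relation 'during'; matching pairs in alphabetical order:
(audit, deploy): audit during deploy ✓
(compaction, deploy): compaction during deploy ✓
(load_test, audit): load_test during audit ✓
(load_test, deploy): load_test during deploy ✓
(load_test, handoff): load_test during handoff ✓
(load_test, retro): load_test during retro ✓
(load_test, snapshot): load_test during snapshot ✓
(load_test, triage): load_test during triage ✓
(lunch, handoff): lunch during handoff ✓
(lunch, retro): lunch during retro ✓
(lunch, snapshot): lunch during snapshot ✓
(lunch, triage): lunch during triage ✓
(retro, handoff): retro during handoff ✓
(snapshot, handoff): snapshot during handoff ✓
(triage, handoff): triage during handoff ✓
Count: 15.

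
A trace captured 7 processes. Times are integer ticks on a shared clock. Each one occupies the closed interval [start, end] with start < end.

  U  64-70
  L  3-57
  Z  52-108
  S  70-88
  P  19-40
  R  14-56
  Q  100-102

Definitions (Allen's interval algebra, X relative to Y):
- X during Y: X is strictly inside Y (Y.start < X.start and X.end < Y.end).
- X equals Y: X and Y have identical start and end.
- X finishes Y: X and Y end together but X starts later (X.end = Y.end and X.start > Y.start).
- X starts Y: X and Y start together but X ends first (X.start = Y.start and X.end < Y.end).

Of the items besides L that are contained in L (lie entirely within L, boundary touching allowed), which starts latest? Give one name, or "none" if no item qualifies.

Target L = [3, 57].
P [19, 40] → during → candidate.
Q [100, 102] → after → excluded.
R [14, 56] → during → candidate.
S [70, 88] → after → excluded.
U [64, 70] → after → excluded.
Z [52, 108] → overlapped-by → excluded.
Among candidates, latest start is 19 → P.

P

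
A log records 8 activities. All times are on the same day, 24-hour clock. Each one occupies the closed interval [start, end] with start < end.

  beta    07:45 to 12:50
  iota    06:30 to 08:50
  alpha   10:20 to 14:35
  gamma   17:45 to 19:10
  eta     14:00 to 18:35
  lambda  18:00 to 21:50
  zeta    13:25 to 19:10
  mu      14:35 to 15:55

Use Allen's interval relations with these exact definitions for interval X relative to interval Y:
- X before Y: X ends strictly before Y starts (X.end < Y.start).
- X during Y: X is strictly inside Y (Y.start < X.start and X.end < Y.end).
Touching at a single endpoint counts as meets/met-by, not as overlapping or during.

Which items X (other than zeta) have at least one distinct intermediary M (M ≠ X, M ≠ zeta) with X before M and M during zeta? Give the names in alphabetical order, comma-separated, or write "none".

beta, iota

Target zeta = [13:25, 19:10].
Intermediaries M with M during zeta: eta, mu.
Via eta — items with X before eta: beta, iota.
Via mu — items with X before mu: beta, iota.
Union: beta, iota.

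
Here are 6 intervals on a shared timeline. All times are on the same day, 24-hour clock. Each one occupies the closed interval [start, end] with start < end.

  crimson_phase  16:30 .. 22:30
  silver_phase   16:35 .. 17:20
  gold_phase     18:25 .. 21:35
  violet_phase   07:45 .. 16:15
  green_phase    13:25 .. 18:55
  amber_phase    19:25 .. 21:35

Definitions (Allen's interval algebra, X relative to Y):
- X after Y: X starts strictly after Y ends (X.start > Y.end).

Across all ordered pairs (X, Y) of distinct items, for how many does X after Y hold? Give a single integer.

Checking all 30 ordered pairs for relation 'after'; matching pairs in alphabetical order:
(amber_phase, green_phase): amber_phase after green_phase ✓
(amber_phase, silver_phase): amber_phase after silver_phase ✓
(amber_phase, violet_phase): amber_phase after violet_phase ✓
(crimson_phase, violet_phase): crimson_phase after violet_phase ✓
(gold_phase, silver_phase): gold_phase after silver_phase ✓
(gold_phase, violet_phase): gold_phase after violet_phase ✓
(silver_phase, violet_phase): silver_phase after violet_phase ✓
Count: 7.

7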